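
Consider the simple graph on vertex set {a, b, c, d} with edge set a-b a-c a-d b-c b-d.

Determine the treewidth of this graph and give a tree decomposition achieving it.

Each bag holds 3 vertices, so the decomposition has width 2, which upper-bounds the treewidth. On the other hand G contains the 3-clique {a, b, d}. A clique must lie in a single bag of any decomposition, so no decomposition can have width below 2. Therefore the treewidth is 2.

Treewidth 2.
Bags: B1 = {a, b, c}  B2 = {a, b, d}
Tree: B1–B2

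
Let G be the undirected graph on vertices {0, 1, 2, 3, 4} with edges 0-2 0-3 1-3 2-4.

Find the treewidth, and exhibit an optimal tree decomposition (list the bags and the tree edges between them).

The largest bag has 2 vertices, giving width 1; this decomposition certifies tw(G) ≤ 1. Any graph with an edge has treewidth ≥ 1, and G has the edge 1–3. The upper and lower bounds meet at 1, so that is the treewidth.

Treewidth 1.
One such decomposition:
Bags: B1 = {1, 3}  B2 = {0, 3}  B3 = {0, 2}  B4 = {2, 4}
Tree: B1–B2, B2–B3, B3–B4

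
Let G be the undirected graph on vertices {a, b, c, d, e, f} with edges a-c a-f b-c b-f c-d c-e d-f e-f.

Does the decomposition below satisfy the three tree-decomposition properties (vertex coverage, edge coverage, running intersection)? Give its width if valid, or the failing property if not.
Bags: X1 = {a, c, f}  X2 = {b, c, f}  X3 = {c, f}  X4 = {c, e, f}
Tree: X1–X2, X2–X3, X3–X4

A tree decomposition must satisfy three properties: every vertex lies in some bag; for every edge, both endpoints lie together in some bag; and for every vertex, the bags containing it form a connected subtree. Here vertex d appears in no bag, so the decomposition is invalid.

No — vertex d appears in no bag.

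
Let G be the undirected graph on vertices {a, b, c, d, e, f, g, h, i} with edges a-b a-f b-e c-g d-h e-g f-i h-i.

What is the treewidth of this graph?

1

A width-1 tree decomposition is:
Bags: B1 = {d, h}  B2 = {h, i}  B3 = {f, i}  B4 = {a, f}  B5 = {a, b}  B6 = {b, e}  B7 = {e, g}  B8 = {c, g}
Tree: B1–B2, B2–B3, B3–B4, B4–B5, B5–B6, B6–B7, B7–B8
The largest bag has 2 vertices, giving width 1; this decomposition certifies tw(G) ≤ 1. G has an edge, so its treewidth is at least 1. Combining the bounds, tw(G) = 1.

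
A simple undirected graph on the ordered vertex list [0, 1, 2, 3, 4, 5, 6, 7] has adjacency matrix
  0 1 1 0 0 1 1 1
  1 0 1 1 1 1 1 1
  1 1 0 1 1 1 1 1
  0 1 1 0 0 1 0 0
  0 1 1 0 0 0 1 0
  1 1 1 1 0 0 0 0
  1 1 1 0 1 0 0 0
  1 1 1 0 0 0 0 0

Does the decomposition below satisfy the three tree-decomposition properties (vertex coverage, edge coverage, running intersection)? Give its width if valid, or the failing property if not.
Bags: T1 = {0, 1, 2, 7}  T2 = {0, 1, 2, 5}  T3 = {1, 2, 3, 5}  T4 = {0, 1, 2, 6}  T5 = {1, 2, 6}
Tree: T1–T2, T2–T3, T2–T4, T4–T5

No — vertex 4 appears in no bag.

A tree decomposition must satisfy three properties: every vertex lies in some bag; for every edge, both endpoints lie together in some bag; and for every vertex, the bags containing it form a connected subtree. Here vertex 4 appears in no bag, so the decomposition is invalid.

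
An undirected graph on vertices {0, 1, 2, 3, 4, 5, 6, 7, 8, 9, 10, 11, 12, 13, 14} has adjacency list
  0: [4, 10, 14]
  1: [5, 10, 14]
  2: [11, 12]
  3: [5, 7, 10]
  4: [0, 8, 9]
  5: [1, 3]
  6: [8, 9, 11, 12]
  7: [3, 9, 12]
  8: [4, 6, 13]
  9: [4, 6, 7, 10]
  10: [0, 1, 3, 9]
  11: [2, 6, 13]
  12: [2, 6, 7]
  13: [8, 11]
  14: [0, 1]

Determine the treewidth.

A width-3 tree decomposition is:
Bags: B1 = {0, 1, 5, 14}  B2 = {0, 1, 5, 10}  B3 = {0, 3, 5, 10}  B4 = {0, 3, 4, 10}  B5 = {3, 4, 9, 10}  B6 = {3, 4, 7, 9}  B7 = {4, 7, 8, 9}  B8 = {6, 7, 8, 9}  B9 = {6, 7, 8, 12}  B10 = {6, 8, 12, 13}  B11 = {6, 11, 12, 13}  B12 = {2, 11, 12, 13}
Tree: B1–B2, B2–B3, B3–B4, B4–B5, B5–B6, B6–B7, B7–B8, B8–B9, B9–B10, B10–B11, B11–B12
Every bag has size at most 4, so the width is 4 − 1 = 3 and tw(G) ≤ 3. For the lower bound: the 4 vertex sets {1,5,14}, {0}, {10}, {3,4,7,9} are disjoint, each induces a connected subgraph, and every pair is joined by at least one edge of G. Contracting each set to a single vertex therefore yields K_{4} as a minor, and since treewidth is minor-monotone, tw(G) ≥ tw(K_{4}) = 3. Hence tw(G) = 3 exactly.

3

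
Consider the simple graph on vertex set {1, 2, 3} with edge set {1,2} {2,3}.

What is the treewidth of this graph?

A width-1 tree decomposition is:
Bags: B1 = {2, 3}  B2 = {1, 2}
Tree: B1–B2
The largest bag has 2 vertices, giving width 1; this decomposition certifies tw(G) ≤ 1. G has an edge, so its treewidth is at least 1. Therefore the treewidth is 1.

1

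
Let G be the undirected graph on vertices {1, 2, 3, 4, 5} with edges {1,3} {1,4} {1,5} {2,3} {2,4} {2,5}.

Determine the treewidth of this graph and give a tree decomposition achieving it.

Treewidth 2.
One such decomposition:
Bags: B1 = {1, 2, 5}  B2 = {1, 2, 4}  B3 = {1, 2, 3}
Tree: B1–B2, B2–B3

The largest bag has 3 vertices, giving width 2; this decomposition certifies tw(G) ≤ 2. Since 5–1–4–2–5 is a cycle in G, G is not acyclic. Forests are exactly the graphs of treewidth ≤ 1, so tw(G) ≥ 2. Therefore the treewidth is 2.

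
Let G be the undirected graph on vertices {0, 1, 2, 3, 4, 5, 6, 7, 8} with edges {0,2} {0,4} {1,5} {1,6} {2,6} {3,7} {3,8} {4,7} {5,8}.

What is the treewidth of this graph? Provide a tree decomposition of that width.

Treewidth 2.
One such decomposition:
Bags: B1 = {1, 5, 6}  B2 = {2, 5, 6}  B3 = {0, 2, 5}  B4 = {0, 4, 5}  B5 = {4, 5, 7}  B6 = {3, 5, 7}  B7 = {3, 5, 8}
Tree: B1–B2, B2–B3, B3–B4, B4–B5, B5–B6, B6–B7

Every bag has size at most 3, so the width is 3 − 1 = 2 and tw(G) ≤ 2. The edges 5–1–6–2–0–4–7–3–8–5 form a cycle, so G is not a tree and its treewidth is at least 2. Combining the bounds, tw(G) = 2.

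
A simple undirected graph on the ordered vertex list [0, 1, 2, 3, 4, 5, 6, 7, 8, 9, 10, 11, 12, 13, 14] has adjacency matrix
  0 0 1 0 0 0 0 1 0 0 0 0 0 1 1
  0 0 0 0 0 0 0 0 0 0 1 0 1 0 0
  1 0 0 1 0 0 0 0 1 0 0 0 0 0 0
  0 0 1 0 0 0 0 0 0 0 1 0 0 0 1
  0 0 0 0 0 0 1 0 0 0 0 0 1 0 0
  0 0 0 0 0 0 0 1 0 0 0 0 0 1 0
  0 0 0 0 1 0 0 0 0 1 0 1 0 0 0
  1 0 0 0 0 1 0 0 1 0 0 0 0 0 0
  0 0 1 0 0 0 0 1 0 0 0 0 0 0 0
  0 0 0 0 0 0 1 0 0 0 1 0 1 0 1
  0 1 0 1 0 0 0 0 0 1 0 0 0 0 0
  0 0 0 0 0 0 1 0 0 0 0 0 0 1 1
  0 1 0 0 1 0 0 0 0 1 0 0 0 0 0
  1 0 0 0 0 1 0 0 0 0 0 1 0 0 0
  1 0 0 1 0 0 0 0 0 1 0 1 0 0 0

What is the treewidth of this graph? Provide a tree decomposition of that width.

The largest bag has 4 vertices, giving width 3; this decomposition certifies tw(G) ≤ 3. For the lower bound: the 4 vertex sets {5,7,8}, {2}, {0}, {3,11,13,14} are disjoint, each induces a connected subgraph, and every pair is joined by at least one edge of G. Contracting each set to a single vertex therefore yields K_{4} as a minor, and since treewidth is minor-monotone, tw(G) ≥ tw(K_{4}) = 3. The upper and lower bounds meet at 3, so that is the treewidth.

Treewidth 3.
Bags: B1 = {2, 5, 7, 8}  B2 = {0, 2, 5, 7}  B3 = {0, 2, 5, 13}  B4 = {0, 2, 3, 13}  B5 = {0, 3, 13, 14}  B6 = {3, 11, 13, 14}  B7 = {3, 10, 11, 14}  B8 = {9, 10, 11, 14}  B9 = {6, 9, 10, 11}  B10 = {1, 6, 9, 10}  B11 = {1, 6, 9, 12}  B12 = {1, 4, 6, 12}
Tree: B1–B2, B2–B3, B3–B4, B4–B5, B5–B6, B6–B7, B7–B8, B8–B9, B9–B10, B10–B11, B11–B12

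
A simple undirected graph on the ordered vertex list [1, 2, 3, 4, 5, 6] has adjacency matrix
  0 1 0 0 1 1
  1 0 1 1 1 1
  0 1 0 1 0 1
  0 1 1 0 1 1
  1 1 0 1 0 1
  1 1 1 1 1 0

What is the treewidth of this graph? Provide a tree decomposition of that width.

Treewidth 3.
Bags: B1 = {2, 4, 5, 6}  B2 = {1, 2, 5, 6}  B3 = {2, 3, 4, 6}
Tree: B1–B2, B1–B3

The largest bag has 4 vertices, giving width 3; this decomposition certifies tw(G) ≤ 3. On the other hand G contains the 4-clique {1, 2, 5, 6}. A clique must lie in a single bag of any decomposition, so no decomposition can have width below 3. Combining the bounds, tw(G) = 3.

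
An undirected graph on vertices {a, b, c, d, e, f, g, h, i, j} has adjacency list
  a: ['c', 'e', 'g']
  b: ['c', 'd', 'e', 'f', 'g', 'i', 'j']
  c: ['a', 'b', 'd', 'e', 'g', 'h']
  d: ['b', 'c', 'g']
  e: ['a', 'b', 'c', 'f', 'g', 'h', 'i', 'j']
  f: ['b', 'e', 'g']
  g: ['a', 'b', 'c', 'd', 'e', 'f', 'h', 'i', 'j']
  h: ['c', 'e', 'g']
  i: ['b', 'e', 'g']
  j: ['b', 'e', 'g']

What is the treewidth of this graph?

A width-3 tree decomposition is:
Bags: B1 = {b, c, e, g}  B2 = {b, e, f, g}  B3 = {b, e, g, i}  B4 = {b, c, d, g}  B5 = {b, e, g, j}  B6 = {c, e, g, h}  B7 = {a, c, e, g}
Tree: B1–B2, B1–B3, B1–B4, B2–B5, B1–B6, B6–B7
The largest bag has 4 vertices, giving width 3; this decomposition certifies tw(G) ≤ 3. On the other hand G contains the 4-clique {b, c, d, g}. A clique must lie in a single bag of any decomposition, so no decomposition can have width below 3. The upper and lower bounds meet at 3, so that is the treewidth.

3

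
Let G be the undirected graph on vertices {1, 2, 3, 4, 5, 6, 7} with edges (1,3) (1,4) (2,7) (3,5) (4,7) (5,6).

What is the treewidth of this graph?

1

A width-1 tree decomposition is:
Bags: B1 = {2, 7}  B2 = {4, 7}  B3 = {1, 4}  B4 = {1, 3}  B5 = {3, 5}  B6 = {5, 6}
Tree: B1–B2, B2–B3, B3–B4, B4–B5, B5–B6
The largest bag has 2 vertices, giving width 1; this decomposition certifies tw(G) ≤ 1. Since G has at least one edge (e.g. 2–7), it is not an edgeless graph, so tw(G) ≥ 1. Therefore the treewidth is 1.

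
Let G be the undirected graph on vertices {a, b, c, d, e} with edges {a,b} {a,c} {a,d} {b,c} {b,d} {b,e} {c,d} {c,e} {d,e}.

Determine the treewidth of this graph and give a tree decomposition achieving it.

Treewidth 3.
One optimal decomposition is:
Bags: B1 = {a, b, c, d}  B2 = {b, c, d, e}
Tree: B1–B2

Every bag has size at most 4, so the width is 4 − 1 = 3 and tw(G) ≤ 3. For the lower bound, the 4 vertices {b, c, d, e} are pairwise adjacent, and any tree decomposition puts a clique entirely inside one bag — forcing width ≥ 3. Combining the bounds, tw(G) = 3.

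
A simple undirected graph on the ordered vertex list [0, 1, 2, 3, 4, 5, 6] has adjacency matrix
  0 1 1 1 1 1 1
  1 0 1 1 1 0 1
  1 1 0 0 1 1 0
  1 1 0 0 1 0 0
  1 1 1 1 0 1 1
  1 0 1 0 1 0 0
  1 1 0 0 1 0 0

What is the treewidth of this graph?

3

A width-3 tree decomposition is:
Bags: B1 = {0, 1, 2, 4}  B2 = {0, 1, 3, 4}  B3 = {0, 2, 4, 5}  B4 = {0, 1, 4, 6}
Tree: B1–B2, B1–B3, B1–B4
Every bag has size at most 4, so the width is 4 − 1 = 3 and tw(G) ≤ 3. For the lower bound, the 4 vertices {0, 1, 2, 4} are pairwise adjacent, and any tree decomposition puts a clique entirely inside one bag — forcing width ≥ 3. Therefore the treewidth is 3.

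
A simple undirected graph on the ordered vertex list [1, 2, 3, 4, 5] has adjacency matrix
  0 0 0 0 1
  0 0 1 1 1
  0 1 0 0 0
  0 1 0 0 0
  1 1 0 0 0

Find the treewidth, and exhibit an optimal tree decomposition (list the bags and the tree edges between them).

Each bag holds 2 vertices, so the decomposition has width 1, which upper-bounds the treewidth. Any graph with an edge has treewidth ≥ 1, and G has the edge 1–5. Combining the bounds, tw(G) = 1.

Treewidth 1.
One optimal decomposition is:
Bags: B1 = {1, 5}  B2 = {2, 5}  B3 = {2, 4}  B4 = {2, 3}
Tree: B1–B2, B2–B3, B2–B4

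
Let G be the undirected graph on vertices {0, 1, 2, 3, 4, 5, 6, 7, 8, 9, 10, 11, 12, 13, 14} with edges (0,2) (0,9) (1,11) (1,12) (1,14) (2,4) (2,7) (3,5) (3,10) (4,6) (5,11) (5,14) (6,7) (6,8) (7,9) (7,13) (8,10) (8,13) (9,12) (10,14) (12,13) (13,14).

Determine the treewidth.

3

A width-3 tree decomposition is:
Bags: B1 = {0, 2, 4, 9}  B2 = {2, 4, 7, 9}  B3 = {4, 6, 7, 9}  B4 = {6, 7, 9, 12}  B5 = {6, 7, 12, 13}  B6 = {6, 8, 12, 13}  B7 = {1, 8, 12, 13}  B8 = {1, 8, 13, 14}  B9 = {1, 8, 10, 14}  B10 = {1, 10, 11, 14}  B11 = {5, 10, 11, 14}  B12 = {3, 5, 10, 11}
Tree: B1–B2, B2–B3, B3–B4, B4–B5, B5–B6, B6–B7, B7–B8, B8–B9, B9–B10, B10–B11, B11–B12
The largest bag has 4 vertices, giving width 3; this decomposition certifies tw(G) ≤ 3. For the lower bound: the 4 vertex sets {0,2,4}, {9}, {7}, {6,8,12,13} are disjoint, each induces a connected subgraph, and every pair is joined by at least one edge of G. Contracting each set to a single vertex therefore yields K_{4} as a minor, and since treewidth is minor-monotone, tw(G) ≥ tw(K_{4}) = 3. The upper and lower bounds meet at 3, so that is the treewidth.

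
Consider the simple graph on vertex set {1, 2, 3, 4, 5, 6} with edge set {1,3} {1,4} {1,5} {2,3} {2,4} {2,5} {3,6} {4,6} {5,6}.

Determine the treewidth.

A width-3 tree decomposition is:
Bags: B1 = {3, 4, 5, 6}  B2 = {1, 3, 4, 5}  B3 = {2, 3, 4, 5}
Tree: B1–B2, B2–B3
Every bag has size at most 4, so the width is 4 − 1 = 3 and tw(G) ≤ 3. For the lower bound: the 4 vertex sets {5,6}, {1,3}, {4}, {2} are disjoint, each induces a connected subgraph, and every pair is joined by at least one edge of G. Contracting each set to a single vertex therefore yields K_{4} as a minor, and since treewidth is minor-monotone, tw(G) ≥ tw(K_{4}) = 3. Therefore the treewidth is 3.

3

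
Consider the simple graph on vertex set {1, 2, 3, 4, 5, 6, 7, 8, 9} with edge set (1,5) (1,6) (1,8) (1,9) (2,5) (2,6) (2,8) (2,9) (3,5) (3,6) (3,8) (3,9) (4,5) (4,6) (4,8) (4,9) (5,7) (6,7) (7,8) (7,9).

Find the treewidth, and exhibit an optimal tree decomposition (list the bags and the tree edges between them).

Each bag holds 5 vertices, so the decomposition has width 4, which upper-bounds the treewidth. For the lower bound: the 5 vertex sets {4,8}, {3,6}, {7,9}, {5}, {1} are disjoint, each induces a connected subgraph, and every pair is joined by at least one edge of G. Contracting each set to a single vertex therefore yields K_{5} as a minor, and since treewidth is minor-monotone, tw(G) ≥ tw(K_{5}) = 4. Combining the bounds, tw(G) = 4.

Treewidth 4.
Bags: B1 = {4, 5, 6, 8, 9}  B2 = {3, 5, 6, 8, 9}  B3 = {5, 6, 7, 8, 9}  B4 = {1, 5, 6, 8, 9}  B5 = {2, 5, 6, 8, 9}
Tree: B1–B2, B2–B3, B3–B4, B4–B5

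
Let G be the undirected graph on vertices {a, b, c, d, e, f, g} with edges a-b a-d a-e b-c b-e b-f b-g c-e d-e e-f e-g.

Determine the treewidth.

A width-2 tree decomposition is:
Bags: B1 = {b, e, f}  B2 = {b, c, e}  B3 = {b, e, g}  B4 = {a, b, e}  B5 = {a, d, e}
Tree: B1–B2, B2–B3, B1–B4, B4–B5
Each bag holds 3 vertices, so the decomposition has width 2, which upper-bounds the treewidth. Conversely, {a, d, e} is a clique of size 3, and the vertices of any clique must share a bag in every tree decomposition; so some bag has ≥ 3 vertices and tw(G) ≥ 2. Combining the bounds, tw(G) = 2.

2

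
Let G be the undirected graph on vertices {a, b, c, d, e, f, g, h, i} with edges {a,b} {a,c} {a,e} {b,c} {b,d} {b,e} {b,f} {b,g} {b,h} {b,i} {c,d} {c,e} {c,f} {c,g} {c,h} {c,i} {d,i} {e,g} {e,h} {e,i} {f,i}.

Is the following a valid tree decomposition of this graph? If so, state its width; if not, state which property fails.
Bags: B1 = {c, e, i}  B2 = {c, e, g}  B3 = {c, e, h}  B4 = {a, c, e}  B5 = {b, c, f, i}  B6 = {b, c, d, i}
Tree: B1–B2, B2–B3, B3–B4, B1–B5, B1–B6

A tree decomposition must satisfy three properties: every vertex lies in some bag; for every edge, both endpoints lie together in some bag; and for every vertex, the bags containing it form a connected subtree. Here edge (b,e) lies in no bag, so the decomposition is invalid.

No — edge (b,e) lies in no bag.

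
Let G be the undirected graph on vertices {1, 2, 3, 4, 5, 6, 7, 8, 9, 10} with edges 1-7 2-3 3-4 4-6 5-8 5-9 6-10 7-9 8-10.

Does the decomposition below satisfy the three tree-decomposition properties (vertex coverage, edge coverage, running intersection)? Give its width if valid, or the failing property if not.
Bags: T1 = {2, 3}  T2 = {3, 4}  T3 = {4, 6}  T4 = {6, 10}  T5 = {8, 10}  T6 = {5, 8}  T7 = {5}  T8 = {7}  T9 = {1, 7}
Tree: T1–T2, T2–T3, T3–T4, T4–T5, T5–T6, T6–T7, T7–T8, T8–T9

A tree decomposition must satisfy three properties: every vertex lies in some bag; for every edge, both endpoints lie together in some bag; and for every vertex, the bags containing it form a connected subtree. Here vertex 9 appears in no bag, so the decomposition is invalid.

No — vertex 9 appears in no bag.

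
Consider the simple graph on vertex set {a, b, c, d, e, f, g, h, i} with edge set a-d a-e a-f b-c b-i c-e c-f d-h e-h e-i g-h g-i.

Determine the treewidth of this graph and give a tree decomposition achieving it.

Treewidth 3.
Bags: B1 = {d, g, h, i}  B2 = {d, e, h, i}  B3 = {a, d, e, i}  B4 = {a, b, e, i}  B5 = {a, b, c, e}  B6 = {a, b, c, f}
Tree: B1–B2, B2–B3, B3–B4, B4–B5, B5–B6

Every bag has size at most 4, so the width is 4 − 1 = 3 and tw(G) ≤ 3. For the lower bound: the 4 vertex sets {d,g,h}, {i}, {e}, {a,b,c,f} are disjoint, each induces a connected subgraph, and every pair is joined by at least one edge of G. Contracting each set to a single vertex therefore yields K_{4} as a minor, and since treewidth is minor-monotone, tw(G) ≥ tw(K_{4}) = 3. Therefore the treewidth is 3.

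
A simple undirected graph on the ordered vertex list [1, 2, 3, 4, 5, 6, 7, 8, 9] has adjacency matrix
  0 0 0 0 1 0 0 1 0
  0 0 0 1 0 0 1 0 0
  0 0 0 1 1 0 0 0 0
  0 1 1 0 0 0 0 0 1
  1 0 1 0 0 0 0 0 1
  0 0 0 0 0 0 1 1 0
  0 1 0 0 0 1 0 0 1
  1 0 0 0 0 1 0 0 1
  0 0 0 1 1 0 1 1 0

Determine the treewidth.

A width-3 tree decomposition is:
Bags: B1 = {2, 6, 7, 8}  B2 = {2, 7, 8, 9}  B3 = {2, 4, 8, 9}  B4 = {1, 4, 8, 9}  B5 = {1, 4, 5, 9}  B6 = {1, 3, 4, 5}
Tree: B1–B2, B2–B3, B3–B4, B4–B5, B5–B6
The largest bag has 4 vertices, giving width 3; this decomposition certifies tw(G) ≤ 3. For the lower bound: the 4 vertex sets {2,6,7}, {8}, {9}, {1,3,4,5} are disjoint, each induces a connected subgraph, and every pair is joined by at least one edge of G. Contracting each set to a single vertex therefore yields K_{4} as a minor, and since treewidth is minor-monotone, tw(G) ≥ tw(K_{4}) = 3. Therefore the treewidth is 3.

3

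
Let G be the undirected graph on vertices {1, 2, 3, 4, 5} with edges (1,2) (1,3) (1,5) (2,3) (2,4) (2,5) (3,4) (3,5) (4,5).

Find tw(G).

3

A width-3 tree decomposition is:
Bags: B1 = {2, 3, 4, 5}  B2 = {1, 2, 3, 5}
Tree: B1–B2
The largest bag has 4 vertices, giving width 3; this decomposition certifies tw(G) ≤ 3. For the lower bound, the 4 vertices {1, 2, 3, 5} are pairwise adjacent, and any tree decomposition puts a clique entirely inside one bag — forcing width ≥ 3. Hence tw(G) = 3 exactly.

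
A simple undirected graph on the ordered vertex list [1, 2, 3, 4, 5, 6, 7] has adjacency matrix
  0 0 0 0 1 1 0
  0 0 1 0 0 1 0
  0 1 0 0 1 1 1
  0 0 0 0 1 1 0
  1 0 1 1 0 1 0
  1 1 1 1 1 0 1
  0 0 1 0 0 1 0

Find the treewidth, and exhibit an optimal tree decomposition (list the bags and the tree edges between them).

Treewidth 2.
Bags: B1 = {4, 5, 6}  B2 = {3, 5, 6}  B3 = {1, 5, 6}  B4 = {3, 6, 7}  B5 = {2, 3, 6}
Tree: B1–B2, B1–B3, B2–B4, B4–B5

Each bag holds 3 vertices, so the decomposition has width 2, which upper-bounds the treewidth. Conversely, {1, 5, 6} is a clique of size 3, and the vertices of any clique must share a bag in every tree decomposition; so some bag has ≥ 3 vertices and tw(G) ≥ 2. Therefore the treewidth is 2.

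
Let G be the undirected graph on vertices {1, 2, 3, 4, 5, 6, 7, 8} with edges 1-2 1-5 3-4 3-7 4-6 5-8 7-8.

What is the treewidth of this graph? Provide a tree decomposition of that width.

Every bag has size at most 2, so the width is 2 − 1 = 1 and tw(G) ≤ 1. Any graph with an edge has treewidth ≥ 1, and G has the edge 6–4. The upper and lower bounds meet at 1, so that is the treewidth.

Treewidth 1.
Bags: B1 = {4, 6}  B2 = {3, 4}  B3 = {3, 7}  B4 = {7, 8}  B5 = {5, 8}  B6 = {1, 5}  B7 = {1, 2}
Tree: B1–B2, B2–B3, B3–B4, B4–B5, B5–B6, B6–B7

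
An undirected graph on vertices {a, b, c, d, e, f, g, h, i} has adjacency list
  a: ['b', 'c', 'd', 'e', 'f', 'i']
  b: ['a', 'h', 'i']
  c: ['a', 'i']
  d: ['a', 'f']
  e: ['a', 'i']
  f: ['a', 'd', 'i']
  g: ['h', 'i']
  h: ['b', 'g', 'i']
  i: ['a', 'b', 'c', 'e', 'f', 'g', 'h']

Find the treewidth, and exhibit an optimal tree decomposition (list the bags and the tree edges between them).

Each bag holds 3 vertices, so the decomposition has width 2, which upper-bounds the treewidth. Conversely, {a, d, f} is a clique of size 3, and the vertices of any clique must share a bag in every tree decomposition; so some bag has ≥ 3 vertices and tw(G) ≥ 2. Therefore the treewidth is 2.

Treewidth 2.
Bags: B1 = {a, e, i}  B2 = {a, c, i}  B3 = {a, b, i}  B4 = {b, h, i}  B5 = {g, h, i}  B6 = {a, f, i}  B7 = {a, d, f}
Tree: B1–B2, B2–B3, B3–B4, B4–B5, B3–B6, B6–B7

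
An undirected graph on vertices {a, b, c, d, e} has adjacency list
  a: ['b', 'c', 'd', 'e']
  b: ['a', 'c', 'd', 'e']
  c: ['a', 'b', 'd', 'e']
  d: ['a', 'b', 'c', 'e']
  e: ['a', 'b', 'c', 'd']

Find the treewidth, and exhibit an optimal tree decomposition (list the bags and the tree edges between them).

With just one bag of size 5, the width is 5 − 1 = 4, so tw(G) ≤ 4. For the lower bound, the 5 vertices {a, b, c, d, e} are pairwise adjacent, and any tree decomposition puts a clique entirely inside one bag — forcing width ≥ 4. The upper and lower bounds meet at 4, so that is the treewidth.

Treewidth 4.
Bags: B1 = {a, b, c, d, e}
Tree: (single bag)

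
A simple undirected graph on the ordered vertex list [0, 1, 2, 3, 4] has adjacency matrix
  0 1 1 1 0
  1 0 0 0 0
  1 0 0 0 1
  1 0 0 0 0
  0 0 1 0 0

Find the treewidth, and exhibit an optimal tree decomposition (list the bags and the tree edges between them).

Every bag has size at most 2, so the width is 2 − 1 = 1 and tw(G) ≤ 1. G has an edge, so its treewidth is at least 1. Hence tw(G) = 1 exactly.

Treewidth 1.
One optimal decomposition is:
Bags: B1 = {2, 4}  B2 = {0, 2}  B3 = {0, 1}  B4 = {0, 3}
Tree: B1–B2, B2–B3, B2–B4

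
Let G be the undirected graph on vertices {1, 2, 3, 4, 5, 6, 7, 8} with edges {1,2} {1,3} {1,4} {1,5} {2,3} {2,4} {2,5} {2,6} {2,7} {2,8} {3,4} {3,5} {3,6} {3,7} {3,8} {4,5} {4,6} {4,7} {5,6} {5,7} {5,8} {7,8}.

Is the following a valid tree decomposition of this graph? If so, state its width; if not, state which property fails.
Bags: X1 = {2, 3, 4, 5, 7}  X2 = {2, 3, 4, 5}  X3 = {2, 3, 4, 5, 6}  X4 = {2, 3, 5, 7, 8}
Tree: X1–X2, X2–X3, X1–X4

A tree decomposition must satisfy three properties: every vertex lies in some bag; for every edge, both endpoints lie together in some bag; and for every vertex, the bags containing it form a connected subtree. Here vertex 1 appears in no bag, so the decomposition is invalid.

No — vertex 1 appears in no bag.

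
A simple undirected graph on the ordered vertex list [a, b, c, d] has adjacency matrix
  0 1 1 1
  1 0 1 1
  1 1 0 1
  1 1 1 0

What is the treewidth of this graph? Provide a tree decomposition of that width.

Treewidth 3.
One optimal decomposition is:
Bags: B1 = {a, b, c, d}
Tree: (single bag)

A single bag containing all 4 vertices is trivially a valid decomposition of width 3. On the other hand G contains the 4-clique {a, b, c, d}. A clique must lie in a single bag of any decomposition, so no decomposition can have width below 3. Hence tw(G) = 3 exactly.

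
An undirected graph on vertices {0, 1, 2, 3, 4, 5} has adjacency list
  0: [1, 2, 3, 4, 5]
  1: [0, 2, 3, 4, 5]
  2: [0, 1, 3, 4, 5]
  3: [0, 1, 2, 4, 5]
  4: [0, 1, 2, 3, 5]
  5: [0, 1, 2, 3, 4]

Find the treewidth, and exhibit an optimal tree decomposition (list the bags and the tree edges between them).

Treewidth 5.
Bags: B1 = {0, 1, 2, 3, 4, 5}
Tree: (single bag)

With just one bag of size 6, the width is 6 − 1 = 5, so tw(G) ≤ 5. On the other hand G contains the 6-clique {0, 1, 2, 3, 4, 5}. A clique must lie in a single bag of any decomposition, so no decomposition can have width below 5. Therefore the treewidth is 5.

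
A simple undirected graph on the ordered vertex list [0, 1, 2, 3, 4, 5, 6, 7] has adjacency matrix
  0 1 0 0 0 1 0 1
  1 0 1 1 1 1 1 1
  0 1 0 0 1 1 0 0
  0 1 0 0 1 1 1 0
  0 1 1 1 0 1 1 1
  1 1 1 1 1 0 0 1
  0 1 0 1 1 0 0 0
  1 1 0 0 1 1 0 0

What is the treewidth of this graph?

3

A width-3 tree decomposition is:
Bags: B1 = {1, 3, 4, 5}  B2 = {1, 4, 5, 7}  B3 = {1, 2, 4, 5}  B4 = {1, 3, 4, 6}  B5 = {0, 1, 5, 7}
Tree: B1–B2, B2–B3, B1–B4, B2–B5
The largest bag has 4 vertices, giving width 3; this decomposition certifies tw(G) ≤ 3. For the lower bound, the 4 vertices {0, 1, 5, 7} are pairwise adjacent, and any tree decomposition puts a clique entirely inside one bag — forcing width ≥ 3. Hence tw(G) = 3 exactly.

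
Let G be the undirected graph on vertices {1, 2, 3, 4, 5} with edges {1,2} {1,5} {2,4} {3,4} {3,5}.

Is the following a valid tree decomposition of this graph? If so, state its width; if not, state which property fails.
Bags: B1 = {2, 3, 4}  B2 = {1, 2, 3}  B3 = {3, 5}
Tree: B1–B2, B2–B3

A tree decomposition must satisfy three properties: every vertex lies in some bag; for every edge, both endpoints lie together in some bag; and for every vertex, the bags containing it form a connected subtree. Here edge (1,5) lies in no bag, so the decomposition is invalid.

No — edge (1,5) lies in no bag.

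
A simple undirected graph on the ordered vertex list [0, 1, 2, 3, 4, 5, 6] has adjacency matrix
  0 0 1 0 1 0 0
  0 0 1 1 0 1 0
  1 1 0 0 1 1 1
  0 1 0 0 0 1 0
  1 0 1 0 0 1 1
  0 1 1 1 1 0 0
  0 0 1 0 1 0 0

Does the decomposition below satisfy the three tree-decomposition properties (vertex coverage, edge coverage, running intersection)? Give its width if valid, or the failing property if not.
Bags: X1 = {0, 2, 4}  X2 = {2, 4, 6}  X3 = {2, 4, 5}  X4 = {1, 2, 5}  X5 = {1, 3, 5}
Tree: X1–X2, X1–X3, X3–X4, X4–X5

Checking the three conditions: (i) the bags cover all of {0, 1, 2, 3, 4, 5, 6}; (ii) for each edge, some bag contains both endpoints; (iii) the bags containing any fixed vertex form a subtree. All hold, so the decomposition is valid with width 3 − 1 = 2.

Yes; width 2.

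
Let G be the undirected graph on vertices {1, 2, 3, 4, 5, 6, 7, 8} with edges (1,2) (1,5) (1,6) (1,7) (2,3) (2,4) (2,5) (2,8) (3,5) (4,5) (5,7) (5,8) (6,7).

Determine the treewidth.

A width-2 tree decomposition is:
Bags: B1 = {1, 5, 7}  B2 = {1, 2, 5}  B3 = {1, 6, 7}  B4 = {2, 3, 5}  B5 = {2, 5, 8}  B6 = {2, 4, 5}
Tree: B1–B2, B1–B3, B2–B4, B4–B5, B5–B6
The largest bag has 3 vertices, giving width 2; this decomposition certifies tw(G) ≤ 2. Conversely, {2, 5, 8} is a clique of size 3, and the vertices of any clique must share a bag in every tree decomposition; so some bag has ≥ 3 vertices and tw(G) ≥ 2. Hence tw(G) = 2 exactly.

2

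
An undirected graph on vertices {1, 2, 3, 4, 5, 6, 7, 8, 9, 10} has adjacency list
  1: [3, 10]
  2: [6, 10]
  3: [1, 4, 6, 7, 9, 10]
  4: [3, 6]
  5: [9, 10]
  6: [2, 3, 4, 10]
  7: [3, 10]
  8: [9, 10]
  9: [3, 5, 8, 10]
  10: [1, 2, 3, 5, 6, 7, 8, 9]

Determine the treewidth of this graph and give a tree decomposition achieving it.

Treewidth 2.
One optimal decomposition is:
Bags: B1 = {3, 7, 10}  B2 = {3, 6, 10}  B3 = {1, 3, 10}  B4 = {2, 6, 10}  B5 = {3, 9, 10}  B6 = {3, 4, 6}  B7 = {8, 9, 10}  B8 = {5, 9, 10}
Tree: B1–B2, B1–B3, B2–B4, B3–B5, B2–B6, B5–B7, B7–B8

The largest bag has 3 vertices, giving width 2; this decomposition certifies tw(G) ≤ 2. Conversely, {8, 9, 10} is a clique of size 3, and the vertices of any clique must share a bag in every tree decomposition; so some bag has ≥ 3 vertices and tw(G) ≥ 2. Combining the bounds, tw(G) = 2.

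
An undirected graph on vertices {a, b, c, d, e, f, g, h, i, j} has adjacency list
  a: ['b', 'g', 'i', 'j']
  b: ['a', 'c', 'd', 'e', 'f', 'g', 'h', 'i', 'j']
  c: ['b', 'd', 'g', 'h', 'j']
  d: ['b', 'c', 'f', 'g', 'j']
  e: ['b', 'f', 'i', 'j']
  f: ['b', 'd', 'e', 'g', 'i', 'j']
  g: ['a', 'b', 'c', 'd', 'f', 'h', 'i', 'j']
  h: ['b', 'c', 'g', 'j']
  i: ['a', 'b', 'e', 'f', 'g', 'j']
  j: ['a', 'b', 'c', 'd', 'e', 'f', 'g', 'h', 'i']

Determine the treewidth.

A width-4 tree decomposition is:
Bags: B1 = {b, f, g, i, j}  B2 = {b, e, f, i, j}  B3 = {a, b, g, i, j}  B4 = {b, d, f, g, j}  B5 = {b, c, d, g, j}  B6 = {b, c, g, h, j}
Tree: B1–B2, B1–B3, B1–B4, B4–B5, B5–B6
Every bag has size at most 5, so the width is 5 − 1 = 4 and tw(G) ≤ 4. For the lower bound, the 5 vertices {b, c, d, g, j} are pairwise adjacent, and any tree decomposition puts a clique entirely inside one bag — forcing width ≥ 4. Therefore the treewidth is 4.

4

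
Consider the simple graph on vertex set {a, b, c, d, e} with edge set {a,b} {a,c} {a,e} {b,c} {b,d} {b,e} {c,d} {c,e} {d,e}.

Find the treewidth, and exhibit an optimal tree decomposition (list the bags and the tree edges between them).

Each bag holds 4 vertices, so the decomposition has width 3, which upper-bounds the treewidth. For the lower bound, the 4 vertices {b, c, d, e} are pairwise adjacent, and any tree decomposition puts a clique entirely inside one bag — forcing width ≥ 3. Hence tw(G) = 3 exactly.

Treewidth 3.
Bags: B1 = {b, c, d, e}  B2 = {a, b, c, e}
Tree: B1–B2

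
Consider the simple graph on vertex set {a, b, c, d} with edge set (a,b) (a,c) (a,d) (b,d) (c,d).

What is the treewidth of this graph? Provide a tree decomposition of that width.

Treewidth 2.
One optimal decomposition is:
Bags: B1 = {a, c, d}  B2 = {a, b, d}
Tree: B1–B2

Every bag has size at most 3, so the width is 3 − 1 = 2 and tw(G) ≤ 2. Conversely, {a, c, d} is a clique of size 3, and the vertices of any clique must share a bag in every tree decomposition; so some bag has ≥ 3 vertices and tw(G) ≥ 2. Therefore the treewidth is 2.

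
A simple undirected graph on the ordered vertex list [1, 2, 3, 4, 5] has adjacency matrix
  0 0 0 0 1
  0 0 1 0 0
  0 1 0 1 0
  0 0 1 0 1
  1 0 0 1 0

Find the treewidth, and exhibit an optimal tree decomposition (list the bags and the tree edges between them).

Treewidth 1.
One such decomposition:
Bags: B1 = {2, 3}  B2 = {3, 4}  B3 = {4, 5}  B4 = {1, 5}
Tree: B1–B2, B2–B3, B3–B4

The largest bag has 2 vertices, giving width 1; this decomposition certifies tw(G) ≤ 1. Since G has at least one edge (e.g. 2–3), it is not an edgeless graph, so tw(G) ≥ 1. The upper and lower bounds meet at 1, so that is the treewidth.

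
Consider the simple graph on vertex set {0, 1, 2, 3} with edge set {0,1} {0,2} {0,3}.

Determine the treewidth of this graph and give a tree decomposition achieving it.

Treewidth 1.
Bags: B1 = {0, 3}  B2 = {0, 2}  B3 = {0, 1}
Tree: B1–B2, B1–B3

Every bag has size at most 2, so the width is 2 − 1 = 1 and tw(G) ≤ 1. G has an edge, so its treewidth is at least 1. Therefore the treewidth is 1.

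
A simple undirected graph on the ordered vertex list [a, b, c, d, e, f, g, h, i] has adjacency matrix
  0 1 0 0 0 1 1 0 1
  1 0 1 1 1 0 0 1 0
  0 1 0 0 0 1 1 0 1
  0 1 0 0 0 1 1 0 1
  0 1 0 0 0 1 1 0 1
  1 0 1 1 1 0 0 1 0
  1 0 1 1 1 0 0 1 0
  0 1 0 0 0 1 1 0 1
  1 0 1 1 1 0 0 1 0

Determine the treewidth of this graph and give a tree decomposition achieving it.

Treewidth 4.
One such decomposition:
Bags: B1 = {a, b, f, g, i}  B2 = {b, e, f, g, i}  B3 = {b, c, f, g, i}  B4 = {b, d, f, g, i}  B5 = {b, f, g, h, i}
Tree: B1–B2, B2–B3, B3–B4, B4–B5

Each bag holds 5 vertices, so the decomposition has width 4, which upper-bounds the treewidth. For the lower bound: the 5 vertex sets {a,f}, {b,e}, {c,g}, {i}, {d} are disjoint, each induces a connected subgraph, and every pair is joined by at least one edge of G. Contracting each set to a single vertex therefore yields K_{5} as a minor, and since treewidth is minor-monotone, tw(G) ≥ tw(K_{5}) = 4. Combining the bounds, tw(G) = 4.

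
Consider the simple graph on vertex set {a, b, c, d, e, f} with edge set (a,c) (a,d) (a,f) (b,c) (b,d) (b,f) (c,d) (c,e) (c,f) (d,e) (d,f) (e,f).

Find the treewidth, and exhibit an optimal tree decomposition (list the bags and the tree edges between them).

Treewidth 3.
One such decomposition:
Bags: B1 = {c, d, e, f}  B2 = {b, c, d, f}  B3 = {a, c, d, f}
Tree: B1–B2, B1–B3

Every bag has size at most 4, so the width is 4 − 1 = 3 and tw(G) ≤ 3. On the other hand G contains the 4-clique {c, d, e, f}. A clique must lie in a single bag of any decomposition, so no decomposition can have width below 3. Therefore the treewidth is 3.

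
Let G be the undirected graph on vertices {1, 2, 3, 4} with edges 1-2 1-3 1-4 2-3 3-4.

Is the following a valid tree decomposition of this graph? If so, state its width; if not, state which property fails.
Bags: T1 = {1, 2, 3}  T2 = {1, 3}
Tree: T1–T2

No — vertex 4 appears in no bag.

A tree decomposition must satisfy three properties: every vertex lies in some bag; for every edge, both endpoints lie together in some bag; and for every vertex, the bags containing it form a connected subtree. Here vertex 4 appears in no bag, so the decomposition is invalid.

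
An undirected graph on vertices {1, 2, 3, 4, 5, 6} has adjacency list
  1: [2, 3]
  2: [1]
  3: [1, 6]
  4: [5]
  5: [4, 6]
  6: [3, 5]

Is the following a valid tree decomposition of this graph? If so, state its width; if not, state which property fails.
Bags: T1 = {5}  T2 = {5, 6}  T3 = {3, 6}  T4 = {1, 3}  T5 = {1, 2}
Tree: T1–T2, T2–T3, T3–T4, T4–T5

A tree decomposition must satisfy three properties: every vertex lies in some bag; for every edge, both endpoints lie together in some bag; and for every vertex, the bags containing it form a connected subtree. Here vertex 4 appears in no bag, so the decomposition is invalid.

No — vertex 4 appears in no bag.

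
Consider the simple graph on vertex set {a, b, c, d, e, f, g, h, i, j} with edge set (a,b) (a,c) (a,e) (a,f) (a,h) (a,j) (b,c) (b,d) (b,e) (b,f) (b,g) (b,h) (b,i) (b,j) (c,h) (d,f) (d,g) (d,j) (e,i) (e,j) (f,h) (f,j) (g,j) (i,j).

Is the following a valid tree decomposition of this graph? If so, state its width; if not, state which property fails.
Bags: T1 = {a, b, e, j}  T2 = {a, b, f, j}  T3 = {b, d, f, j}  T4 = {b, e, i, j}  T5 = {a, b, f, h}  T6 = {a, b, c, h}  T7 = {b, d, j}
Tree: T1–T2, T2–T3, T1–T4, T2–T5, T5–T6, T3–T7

A tree decomposition must satisfy three properties: every vertex lies in some bag; for every edge, both endpoints lie together in some bag; and for every vertex, the bags containing it form a connected subtree. Here vertex g appears in no bag, so the decomposition is invalid.

No — vertex g appears in no bag.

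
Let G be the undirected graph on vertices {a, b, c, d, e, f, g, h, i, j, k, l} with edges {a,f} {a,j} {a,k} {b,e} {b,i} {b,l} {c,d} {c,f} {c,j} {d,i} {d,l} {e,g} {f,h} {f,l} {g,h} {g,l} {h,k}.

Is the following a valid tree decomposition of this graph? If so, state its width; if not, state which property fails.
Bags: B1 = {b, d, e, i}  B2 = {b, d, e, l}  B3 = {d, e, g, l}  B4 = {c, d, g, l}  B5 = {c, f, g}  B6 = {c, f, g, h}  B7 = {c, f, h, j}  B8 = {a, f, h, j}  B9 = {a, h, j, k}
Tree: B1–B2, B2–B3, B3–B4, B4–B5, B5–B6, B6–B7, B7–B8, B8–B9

No — edge (l,f) lies in no bag.

A tree decomposition must satisfy three properties: every vertex lies in some bag; for every edge, both endpoints lie together in some bag; and for every vertex, the bags containing it form a connected subtree. Here edge (l,f) lies in no bag, so the decomposition is invalid.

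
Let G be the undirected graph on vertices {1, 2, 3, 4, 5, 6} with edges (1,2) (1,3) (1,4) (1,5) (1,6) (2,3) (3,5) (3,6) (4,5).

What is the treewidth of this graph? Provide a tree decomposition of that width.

Treewidth 2.
Bags: B1 = {1, 3, 5}  B2 = {1, 2, 3}  B3 = {1, 3, 6}  B4 = {1, 4, 5}
Tree: B1–B2, B2–B3, B1–B4

Every bag has size at most 3, so the width is 3 − 1 = 2 and tw(G) ≤ 2. On the other hand G contains the 3-clique {1, 2, 3}. A clique must lie in a single bag of any decomposition, so no decomposition can have width below 2. Combining the bounds, tw(G) = 2.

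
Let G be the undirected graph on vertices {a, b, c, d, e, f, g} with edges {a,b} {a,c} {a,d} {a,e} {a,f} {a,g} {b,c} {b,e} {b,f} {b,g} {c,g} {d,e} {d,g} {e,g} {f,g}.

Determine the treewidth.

3

A width-3 tree decomposition is:
Bags: B1 = {a, b, c, g}  B2 = {a, b, f, g}  B3 = {a, b, e, g}  B4 = {a, d, e, g}
Tree: B1–B2, B2–B3, B3–B4
The largest bag has 4 vertices, giving width 3; this decomposition certifies tw(G) ≤ 3. On the other hand G contains the 4-clique {a, d, e, g}. A clique must lie in a single bag of any decomposition, so no decomposition can have width below 3. Hence tw(G) = 3 exactly.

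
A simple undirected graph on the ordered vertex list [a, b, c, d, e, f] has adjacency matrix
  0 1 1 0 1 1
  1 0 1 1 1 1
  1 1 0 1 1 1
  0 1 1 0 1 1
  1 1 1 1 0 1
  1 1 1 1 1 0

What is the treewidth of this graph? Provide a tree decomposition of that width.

The largest bag has 5 vertices, giving width 4; this decomposition certifies tw(G) ≤ 4. On the other hand G contains the 5-clique {b, c, d, e, f}. A clique must lie in a single bag of any decomposition, so no decomposition can have width below 4. Therefore the treewidth is 4.

Treewidth 4.
One such decomposition:
Bags: B1 = {a, b, c, e, f}  B2 = {b, c, d, e, f}
Tree: B1–B2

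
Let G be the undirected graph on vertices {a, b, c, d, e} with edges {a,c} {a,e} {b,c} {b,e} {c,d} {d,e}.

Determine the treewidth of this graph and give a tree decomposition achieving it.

Treewidth 2.
One optimal decomposition is:
Bags: B1 = {c, d, e}  B2 = {a, c, e}  B3 = {b, c, e}
Tree: B1–B2, B2–B3

Each bag holds 3 vertices, so the decomposition has width 2, which upper-bounds the treewidth. For the lower bound, G contains the cycle e–d–c–a–e, so G is not a forest; only forests have treewidth ≤ 1, hence tw(G) ≥ 2. Combining the bounds, tw(G) = 2.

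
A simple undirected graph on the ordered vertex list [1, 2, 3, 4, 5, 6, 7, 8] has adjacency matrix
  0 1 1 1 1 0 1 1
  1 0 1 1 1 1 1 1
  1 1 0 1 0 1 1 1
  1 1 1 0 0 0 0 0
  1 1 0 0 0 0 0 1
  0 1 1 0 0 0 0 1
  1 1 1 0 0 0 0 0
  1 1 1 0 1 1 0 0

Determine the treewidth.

A width-3 tree decomposition is:
Bags: B1 = {1, 2, 3, 8}  B2 = {1, 2, 3, 7}  B3 = {1, 2, 5, 8}  B4 = {2, 3, 6, 8}  B5 = {1, 2, 3, 4}
Tree: B1–B2, B1–B3, B1–B4, B2–B5
Every bag has size at most 4, so the width is 4 − 1 = 3 and tw(G) ≤ 3. Conversely, {1, 2, 3, 8} is a clique of size 4, and the vertices of any clique must share a bag in every tree decomposition; so some bag has ≥ 4 vertices and tw(G) ≥ 3. The upper and lower bounds meet at 3, so that is the treewidth.

3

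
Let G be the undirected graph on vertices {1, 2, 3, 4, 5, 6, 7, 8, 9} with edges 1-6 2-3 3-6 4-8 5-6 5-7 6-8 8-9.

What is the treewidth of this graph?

A width-1 tree decomposition is:
Bags: B1 = {5, 6}  B2 = {1, 6}  B3 = {6, 8}  B4 = {3, 6}  B5 = {8, 9}  B6 = {5, 7}  B7 = {4, 8}  B8 = {2, 3}
Tree: B1–B2, B1–B3, B2–B4, B3–B5, B1–B6, B5–B7, B4–B8
The largest bag has 2 vertices, giving width 1; this decomposition certifies tw(G) ≤ 1. G has an edge, so its treewidth is at least 1. Therefore the treewidth is 1.

1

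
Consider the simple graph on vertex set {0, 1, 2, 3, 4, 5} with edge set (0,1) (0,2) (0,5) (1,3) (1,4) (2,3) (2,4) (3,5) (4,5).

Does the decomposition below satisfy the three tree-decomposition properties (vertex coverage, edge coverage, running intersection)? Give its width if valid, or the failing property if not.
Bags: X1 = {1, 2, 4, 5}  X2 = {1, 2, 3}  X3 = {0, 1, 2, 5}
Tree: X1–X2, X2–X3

No — edge (5,3) lies in no bag.

A tree decomposition must satisfy three properties: every vertex lies in some bag; for every edge, both endpoints lie together in some bag; and for every vertex, the bags containing it form a connected subtree. Here edge (5,3) lies in no bag, so the decomposition is invalid.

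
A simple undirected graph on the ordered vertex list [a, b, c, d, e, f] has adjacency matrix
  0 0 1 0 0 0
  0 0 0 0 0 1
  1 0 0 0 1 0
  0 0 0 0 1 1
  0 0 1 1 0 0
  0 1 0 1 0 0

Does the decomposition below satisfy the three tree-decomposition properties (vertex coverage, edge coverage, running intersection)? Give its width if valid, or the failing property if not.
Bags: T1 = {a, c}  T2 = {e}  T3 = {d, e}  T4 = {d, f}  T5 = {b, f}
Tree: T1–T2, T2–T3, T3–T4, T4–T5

A tree decomposition must satisfy three properties: every vertex lies in some bag; for every edge, both endpoints lie together in some bag; and for every vertex, the bags containing it form a connected subtree. Here edge (c,e) lies in no bag, so the decomposition is invalid.

No — edge (c,e) lies in no bag.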